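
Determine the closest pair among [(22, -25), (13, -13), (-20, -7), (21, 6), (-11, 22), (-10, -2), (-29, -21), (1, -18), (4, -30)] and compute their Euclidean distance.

Computing all pairwise distances among 9 points:

d((22, -25), (13, -13)) = 15.0
d((22, -25), (-20, -7)) = 45.6946
d((22, -25), (21, 6)) = 31.0161
d((22, -25), (-11, 22)) = 57.4282
d((22, -25), (-10, -2)) = 39.4081
d((22, -25), (-29, -21)) = 51.1566
d((22, -25), (1, -18)) = 22.1359
d((22, -25), (4, -30)) = 18.6815
d((13, -13), (-20, -7)) = 33.541
d((13, -13), (21, 6)) = 20.6155
d((13, -13), (-11, 22)) = 42.4382
d((13, -13), (-10, -2)) = 25.4951
d((13, -13), (-29, -21)) = 42.7551
d((13, -13), (1, -18)) = 13.0
d((13, -13), (4, -30)) = 19.2354
d((-20, -7), (21, 6)) = 43.0116
d((-20, -7), (-11, 22)) = 30.3645
d((-20, -7), (-10, -2)) = 11.1803 <-- minimum
d((-20, -7), (-29, -21)) = 16.6433
d((-20, -7), (1, -18)) = 23.7065
d((-20, -7), (4, -30)) = 33.2415
d((21, 6), (-11, 22)) = 35.7771
d((21, 6), (-10, -2)) = 32.0156
d((21, 6), (-29, -21)) = 56.8243
d((21, 6), (1, -18)) = 31.241
d((21, 6), (4, -30)) = 39.8121
d((-11, 22), (-10, -2)) = 24.0208
d((-11, 22), (-29, -21)) = 46.6154
d((-11, 22), (1, -18)) = 41.7612
d((-11, 22), (4, -30)) = 54.1202
d((-10, -2), (-29, -21)) = 26.8701
d((-10, -2), (1, -18)) = 19.4165
d((-10, -2), (4, -30)) = 31.305
d((-29, -21), (1, -18)) = 30.1496
d((-29, -21), (4, -30)) = 34.2053
d((1, -18), (4, -30)) = 12.3693

Closest pair: (-20, -7) and (-10, -2) with distance 11.1803

The closest pair is (-20, -7) and (-10, -2) with Euclidean distance 11.1803. For 9 points, brute-force pairwise comparison is shown above. For large n, the divide-and-conquer algorithm (sort by x, recurse on halves, check the dividing strip) achieves O(n log n).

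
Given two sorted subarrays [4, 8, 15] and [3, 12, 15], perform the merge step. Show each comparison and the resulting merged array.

Merging process:

Compare 4 vs 3: take 3 from right. Merged: [3]
Compare 4 vs 12: take 4 from left. Merged: [3, 4]
Compare 8 vs 12: take 8 from left. Merged: [3, 4, 8]
Compare 15 vs 12: take 12 from right. Merged: [3, 4, 8, 12]
Compare 15 vs 15: take 15 from left. Merged: [3, 4, 8, 12, 15]
Append remaining from right: [15]. Merged: [3, 4, 8, 12, 15, 15]

Final merged array: [3, 4, 8, 12, 15, 15]
Total comparisons: 5

The merged array is [3, 4, 8, 12, 15, 15], requiring 5 comparisons. The merge step runs in O(n) time where n is the total number of elements.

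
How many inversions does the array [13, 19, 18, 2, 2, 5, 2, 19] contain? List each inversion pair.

Finding inversions in [13, 19, 18, 2, 2, 5, 2, 19]:

(0, 3): arr[0]=13 > arr[3]=2
(0, 4): arr[0]=13 > arr[4]=2
(0, 5): arr[0]=13 > arr[5]=5
(0, 6): arr[0]=13 > arr[6]=2
(1, 2): arr[1]=19 > arr[2]=18
(1, 3): arr[1]=19 > arr[3]=2
(1, 4): arr[1]=19 > arr[4]=2
(1, 5): arr[1]=19 > arr[5]=5
(1, 6): arr[1]=19 > arr[6]=2
(2, 3): arr[2]=18 > arr[3]=2
(2, 4): arr[2]=18 > arr[4]=2
(2, 5): arr[2]=18 > arr[5]=5
(2, 6): arr[2]=18 > arr[6]=2
(5, 6): arr[5]=5 > arr[6]=2

Total inversions: 14

The array has 14 inversion(s): (0,3), (0,4), (0,5), (0,6), (1,2), (1,3), (1,4), (1,5), (1,6), (2,3), (2,4), (2,5), (2,6), (5,6). Each pair (i,j) satisfies i < j and arr[i] > arr[j].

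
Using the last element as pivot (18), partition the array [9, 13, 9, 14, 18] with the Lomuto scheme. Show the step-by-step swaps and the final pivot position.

Lomuto partition with pivot = 18:

Initial array: [9, 13, 9, 14, 18]

arr[0]=9 <= 18: swap with position 0, array becomes [9, 13, 9, 14, 18]
arr[1]=13 <= 18: swap with position 1, array becomes [9, 13, 9, 14, 18]
arr[2]=9 <= 18: swap with position 2, array becomes [9, 13, 9, 14, 18]
arr[3]=14 <= 18: swap with position 3, array becomes [9, 13, 9, 14, 18]

Place pivot at position 4: [9, 13, 9, 14, 18]
Pivot position: 4

After partitioning with pivot 18, the array becomes [9, 13, 9, 14, 18]. The pivot is placed at index 4. All elements to the left of the pivot are <= 18, and all elements to the right are > 18.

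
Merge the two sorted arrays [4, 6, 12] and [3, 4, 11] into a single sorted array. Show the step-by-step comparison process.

Merging process:

Compare 4 vs 3: take 3 from right. Merged: [3]
Compare 4 vs 4: take 4 from left. Merged: [3, 4]
Compare 6 vs 4: take 4 from right. Merged: [3, 4, 4]
Compare 6 vs 11: take 6 from left. Merged: [3, 4, 4, 6]
Compare 12 vs 11: take 11 from right. Merged: [3, 4, 4, 6, 11]
Append remaining from left: [12]. Merged: [3, 4, 4, 6, 11, 12]

Final merged array: [3, 4, 4, 6, 11, 12]
Total comparisons: 5

The merged array is [3, 4, 4, 6, 11, 12], requiring 5 comparisons. The merge step runs in O(n) time where n is the total number of elements.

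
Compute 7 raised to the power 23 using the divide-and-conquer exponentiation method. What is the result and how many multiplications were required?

Computing 7^23 by squaring (build up from 7^1; each line after the first costs one multiplication):

7^1 = 7
7^2 = (7^1)^2 = 7^2 = 49
7^4 = (7^2)^2 = 49^2 = 2401
7^5 = 7 * 7^4 = 7 * 2401 = 16807
7^10 = (7^5)^2 = 16807^2 = 282475249
7^11 = 7 * 7^10 = 7 * 282475249 = 1977326743
7^22 = (7^11)^2 = 1977326743^2 = 3909821048582988049
7^23 = 7 * 7^22 = 7 * 3909821048582988049 = 27368747340080916343

Result: 27368747340080916343
Multiplications needed: 7 (7 lines after 7^1)

7^23 = 27368747340080916343. Using exponentiation by squaring, this requires 7 multiplications. The key idea: if the exponent is even, square the half-power; if odd, multiply by the base once.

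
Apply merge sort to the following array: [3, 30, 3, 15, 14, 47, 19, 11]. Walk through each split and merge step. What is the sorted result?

Merge sort trace:

Split: [3, 30, 3, 15, 14, 47, 19, 11] -> [3, 30, 3, 15] and [14, 47, 19, 11]
  Split: [3, 30, 3, 15] -> [3, 30] and [3, 15]
    Split: [3, 30] -> [3] and [30]
    Merge: [3] + [30] -> [3, 30]
    Split: [3, 15] -> [3] and [15]
    Merge: [3] + [15] -> [3, 15]
  Merge: [3, 30] + [3, 15] -> [3, 3, 15, 30]
  Split: [14, 47, 19, 11] -> [14, 47] and [19, 11]
    Split: [14, 47] -> [14] and [47]
    Merge: [14] + [47] -> [14, 47]
    Split: [19, 11] -> [19] and [11]
    Merge: [19] + [11] -> [11, 19]
  Merge: [14, 47] + [11, 19] -> [11, 14, 19, 47]
Merge: [3, 3, 15, 30] + [11, 14, 19, 47] -> [3, 3, 11, 14, 15, 19, 30, 47]

Final sorted array: [3, 3, 11, 14, 15, 19, 30, 47]

The merge sort proceeds by recursively splitting the array and merging sorted halves.
After all merges, the sorted array is [3, 3, 11, 14, 15, 19, 30, 47].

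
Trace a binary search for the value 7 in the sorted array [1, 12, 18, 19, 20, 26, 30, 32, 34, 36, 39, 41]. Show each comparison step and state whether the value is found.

Binary search for 7 in [1, 12, 18, 19, 20, 26, 30, 32, 34, 36, 39, 41]:

lo=0, hi=11, mid=5, arr[mid]=26 -> 26 > 7, search left half
lo=0, hi=4, mid=2, arr[mid]=18 -> 18 > 7, search left half
lo=0, hi=1, mid=0, arr[mid]=1 -> 1 < 7, search right half
lo=1, hi=1, mid=1, arr[mid]=12 -> 12 > 7, search left half
lo=1 > hi=0, target 7 not found

Binary search determines that 7 is not in the array after 4 comparisons. The search space was exhausted without finding the target.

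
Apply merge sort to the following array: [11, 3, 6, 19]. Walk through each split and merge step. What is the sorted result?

Merge sort trace:

Split: [11, 3, 6, 19] -> [11, 3] and [6, 19]
  Split: [11, 3] -> [11] and [3]
  Merge: [11] + [3] -> [3, 11]
  Split: [6, 19] -> [6] and [19]
  Merge: [6] + [19] -> [6, 19]
Merge: [3, 11] + [6, 19] -> [3, 6, 11, 19]

Final sorted array: [3, 6, 11, 19]

The merge sort proceeds by recursively splitting the array and merging sorted halves.
After all merges, the sorted array is [3, 6, 11, 19].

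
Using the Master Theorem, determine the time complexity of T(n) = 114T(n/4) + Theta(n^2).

Master Theorem for T(n) = 114T(n/4) + O(n^2):

a = 114, b = 4, c = 2
log_b(a) = log_4(114) = 3.4164

Case 1: c = 2 < log_4(114) = 3.4164
T(n) = O(n^(log_4 114))

For T(n) = 114T(n/4) + O(n^2): log_4(114) = 3.4164. This is Case 1 of the Master Theorem (c < log_b(a), work dominated by leaves), giving O(n^(log_4 114)).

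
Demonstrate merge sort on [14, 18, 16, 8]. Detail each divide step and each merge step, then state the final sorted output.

Merge sort trace:

Split: [14, 18, 16, 8] -> [14, 18] and [16, 8]
  Split: [14, 18] -> [14] and [18]
  Merge: [14] + [18] -> [14, 18]
  Split: [16, 8] -> [16] and [8]
  Merge: [16] + [8] -> [8, 16]
Merge: [14, 18] + [8, 16] -> [8, 14, 16, 18]

Final sorted array: [8, 14, 16, 18]

The merge sort proceeds by recursively splitting the array and merging sorted halves.
After all merges, the sorted array is [8, 14, 16, 18].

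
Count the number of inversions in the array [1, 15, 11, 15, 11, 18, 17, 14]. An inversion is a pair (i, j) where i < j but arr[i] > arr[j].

Finding inversions in [1, 15, 11, 15, 11, 18, 17, 14]:

(1, 2): arr[1]=15 > arr[2]=11
(1, 4): arr[1]=15 > arr[4]=11
(1, 7): arr[1]=15 > arr[7]=14
(3, 4): arr[3]=15 > arr[4]=11
(3, 7): arr[3]=15 > arr[7]=14
(5, 6): arr[5]=18 > arr[6]=17
(5, 7): arr[5]=18 > arr[7]=14
(6, 7): arr[6]=17 > arr[7]=14

Total inversions: 8

The array has 8 inversion(s): (1,2), (1,4), (1,7), (3,4), (3,7), (5,6), (5,7), (6,7). Each pair (i,j) satisfies i < j and arr[i] > arr[j].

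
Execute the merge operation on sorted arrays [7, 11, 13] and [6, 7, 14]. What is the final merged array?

Merging process:

Compare 7 vs 6: take 6 from right. Merged: [6]
Compare 7 vs 7: take 7 from left. Merged: [6, 7]
Compare 11 vs 7: take 7 from right. Merged: [6, 7, 7]
Compare 11 vs 14: take 11 from left. Merged: [6, 7, 7, 11]
Compare 13 vs 14: take 13 from left. Merged: [6, 7, 7, 11, 13]
Append remaining from right: [14]. Merged: [6, 7, 7, 11, 13, 14]

Final merged array: [6, 7, 7, 11, 13, 14]
Total comparisons: 5

The merged array is [6, 7, 7, 11, 13, 14], requiring 5 comparisons. The merge step runs in O(n) time where n is the total number of elements.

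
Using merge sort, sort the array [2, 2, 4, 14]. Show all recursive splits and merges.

Merge sort trace:

Split: [2, 2, 4, 14] -> [2, 2] and [4, 14]
  Split: [2, 2] -> [2] and [2]
  Merge: [2] + [2] -> [2, 2]
  Split: [4, 14] -> [4] and [14]
  Merge: [4] + [14] -> [4, 14]
Merge: [2, 2] + [4, 14] -> [2, 2, 4, 14]

Final sorted array: [2, 2, 4, 14]

The merge sort proceeds by recursively splitting the array and merging sorted halves.
After all merges, the sorted array is [2, 2, 4, 14].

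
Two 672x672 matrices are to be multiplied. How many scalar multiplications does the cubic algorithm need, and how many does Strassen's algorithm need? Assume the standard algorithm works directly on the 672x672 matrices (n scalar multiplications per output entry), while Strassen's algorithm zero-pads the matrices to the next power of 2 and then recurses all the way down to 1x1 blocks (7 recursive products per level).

Matrix multiplication for 672x672 matrices:

Strassen's algorithm requires power-of-2 dimensions. Pad 672x672 to 1024x1024 (next power of 2).

Standard algorithm: 672^3 = 303464448 multiplications
Strassen's algorithm: 7^(log2(1024)) = 7^10 = 282475249 multiplications
Savings: 303464448 - 282475249 = 20989199 multiplications

Standard: 303464448 multiplications (672^3). Strassen: 282475249 multiplications (7^10, after padding to 1024x1024). Strassen reduces 8 recursive multiplications to 7 at each level.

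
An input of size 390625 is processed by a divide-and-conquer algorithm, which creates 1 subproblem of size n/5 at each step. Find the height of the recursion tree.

For divide and conquer with division factor 5:

Problem sizes at each level:
Level 0: 390625
Level 1: 78125
Level 2: 15625
Level 3: 3125
Level 4: 625
Level 5: 125
Level 6: 25
Level 7: 5
Level 8: 1

The root is level 0 and the size-1 base case is level 8 (the tree spans levels 0 through 8, i.e. 9 levels counting the root), so the depth is the number of divisions: log_5(390625) = 8

The recursion tree depth is log_5(390625) = 8. At each level, the problem size is divided by 5, so it takes 8 divisions to reduce to a base case of size 1. The algorithm makes 1 recursive call at each level.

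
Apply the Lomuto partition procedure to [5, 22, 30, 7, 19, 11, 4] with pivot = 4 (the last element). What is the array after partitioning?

Lomuto partition with pivot = 4:

Initial array: [5, 22, 30, 7, 19, 11, 4]

arr[0]=5 > 4: no swap
arr[1]=22 > 4: no swap
arr[2]=30 > 4: no swap
arr[3]=7 > 4: no swap
arr[4]=19 > 4: no swap
arr[5]=11 > 4: no swap

Place pivot at position 0: [4, 22, 30, 7, 19, 11, 5]
Pivot position: 0

After partitioning with pivot 4, the array becomes [4, 22, 30, 7, 19, 11, 5]. The pivot is placed at index 0. All elements to the left of the pivot are <= 4, and all elements to the right are > 4.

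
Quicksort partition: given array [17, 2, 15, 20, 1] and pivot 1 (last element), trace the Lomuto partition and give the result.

Lomuto partition with pivot = 1:

Initial array: [17, 2, 15, 20, 1]

arr[0]=17 > 1: no swap
arr[1]=2 > 1: no swap
arr[2]=15 > 1: no swap
arr[3]=20 > 1: no swap

Place pivot at position 0: [1, 2, 15, 20, 17]
Pivot position: 0

After partitioning with pivot 1, the array becomes [1, 2, 15, 20, 17]. The pivot is placed at index 0. All elements to the left of the pivot are <= 1, and all elements to the right are > 1.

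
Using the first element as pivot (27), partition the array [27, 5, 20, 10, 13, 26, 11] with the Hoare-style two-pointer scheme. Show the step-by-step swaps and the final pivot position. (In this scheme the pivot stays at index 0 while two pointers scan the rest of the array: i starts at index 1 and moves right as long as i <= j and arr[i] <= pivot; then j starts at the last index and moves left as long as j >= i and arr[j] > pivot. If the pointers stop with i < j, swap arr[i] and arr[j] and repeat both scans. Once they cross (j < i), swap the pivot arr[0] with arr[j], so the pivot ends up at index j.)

Hoare-style two-pointer partition with pivot = 27:

Initial array: [27, 5, 20, 10, 13, 26, 11]

Pointers start at i = 1, j = 6.
i ends at 7, j ends at 6: the pointers have crossed (j < i), so scanning stops.

Swap pivot arr[0] with arr[6] to place pivot at position 6: [11, 5, 20, 10, 13, 26, 27]
Pivot position: 6

After partitioning with pivot 27, the array becomes [11, 5, 20, 10, 13, 26, 27]. The pivot is placed at index 6. All elements to the left of the pivot are <= 27, and all elements to the right are > 27.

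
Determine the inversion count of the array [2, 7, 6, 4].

Finding inversions in [2, 7, 6, 4]:

(1, 2): arr[1]=7 > arr[2]=6
(1, 3): arr[1]=7 > arr[3]=4
(2, 3): arr[2]=6 > arr[3]=4

Total inversions: 3

The array has 3 inversion(s): (1,2), (1,3), (2,3). Each pair (i,j) satisfies i < j and arr[i] > arr[j].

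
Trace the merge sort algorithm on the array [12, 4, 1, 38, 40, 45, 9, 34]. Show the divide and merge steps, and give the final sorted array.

Merge sort trace:

Split: [12, 4, 1, 38, 40, 45, 9, 34] -> [12, 4, 1, 38] and [40, 45, 9, 34]
  Split: [12, 4, 1, 38] -> [12, 4] and [1, 38]
    Split: [12, 4] -> [12] and [4]
    Merge: [12] + [4] -> [4, 12]
    Split: [1, 38] -> [1] and [38]
    Merge: [1] + [38] -> [1, 38]
  Merge: [4, 12] + [1, 38] -> [1, 4, 12, 38]
  Split: [40, 45, 9, 34] -> [40, 45] and [9, 34]
    Split: [40, 45] -> [40] and [45]
    Merge: [40] + [45] -> [40, 45]
    Split: [9, 34] -> [9] and [34]
    Merge: [9] + [34] -> [9, 34]
  Merge: [40, 45] + [9, 34] -> [9, 34, 40, 45]
Merge: [1, 4, 12, 38] + [9, 34, 40, 45] -> [1, 4, 9, 12, 34, 38, 40, 45]

Final sorted array: [1, 4, 9, 12, 34, 38, 40, 45]

The merge sort proceeds by recursively splitting the array and merging sorted halves.
After all merges, the sorted array is [1, 4, 9, 12, 34, 38, 40, 45].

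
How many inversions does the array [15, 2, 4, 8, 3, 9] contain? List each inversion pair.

Finding inversions in [15, 2, 4, 8, 3, 9]:

(0, 1): arr[0]=15 > arr[1]=2
(0, 2): arr[0]=15 > arr[2]=4
(0, 3): arr[0]=15 > arr[3]=8
(0, 4): arr[0]=15 > arr[4]=3
(0, 5): arr[0]=15 > arr[5]=9
(2, 4): arr[2]=4 > arr[4]=3
(3, 4): arr[3]=8 > arr[4]=3

Total inversions: 7

The array has 7 inversion(s): (0,1), (0,2), (0,3), (0,4), (0,5), (2,4), (3,4). Each pair (i,j) satisfies i < j and arr[i] > arr[j].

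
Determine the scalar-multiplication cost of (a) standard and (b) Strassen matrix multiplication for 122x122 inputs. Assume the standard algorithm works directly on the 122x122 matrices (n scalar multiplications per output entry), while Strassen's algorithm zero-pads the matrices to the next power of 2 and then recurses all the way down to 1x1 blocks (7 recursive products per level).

Matrix multiplication for 122x122 matrices:

Strassen's algorithm requires power-of-2 dimensions. Pad 122x122 to 128x128 (next power of 2).

Standard algorithm: 122^3 = 1815848 multiplications
Strassen's algorithm: 7^(log2(128)) = 7^7 = 823543 multiplications
Savings: 1815848 - 823543 = 992305 multiplications

Standard: 1815848 multiplications (122^3). Strassen: 823543 multiplications (7^7, after padding to 128x128). Strassen reduces 8 recursive multiplications to 7 at each level.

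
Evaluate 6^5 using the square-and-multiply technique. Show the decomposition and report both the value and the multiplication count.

Computing 6^5 by squaring (build up from 6^1; each line after the first costs one multiplication):

6^1 = 6
6^2 = (6^1)^2 = 6^2 = 36
6^4 = (6^2)^2 = 36^2 = 1296
6^5 = 6 * 6^4 = 6 * 1296 = 7776

Result: 7776
Multiplications needed: 3 (3 lines after 6^1)

6^5 = 7776. Using exponentiation by squaring, this requires 3 multiplications. The key idea: if the exponent is even, square the half-power; if odd, multiply by the base once.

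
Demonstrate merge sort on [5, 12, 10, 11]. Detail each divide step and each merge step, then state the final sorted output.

Merge sort trace:

Split: [5, 12, 10, 11] -> [5, 12] and [10, 11]
  Split: [5, 12] -> [5] and [12]
  Merge: [5] + [12] -> [5, 12]
  Split: [10, 11] -> [10] and [11]
  Merge: [10] + [11] -> [10, 11]
Merge: [5, 12] + [10, 11] -> [5, 10, 11, 12]

Final sorted array: [5, 10, 11, 12]

The merge sort proceeds by recursively splitting the array and merging sorted halves.
After all merges, the sorted array is [5, 10, 11, 12].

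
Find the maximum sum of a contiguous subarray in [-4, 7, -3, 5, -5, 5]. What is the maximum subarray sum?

Using Kadane's algorithm on [-4, 7, -3, 5, -5, 5]:

Scanning through the array:
Position 1 (value 7): max_ending_here = 7, max_so_far = 7
Position 2 (value -3): max_ending_here = 4, max_so_far = 7
Position 3 (value 5): max_ending_here = 9, max_so_far = 9
Position 4 (value -5): max_ending_here = 4, max_so_far = 9
Position 5 (value 5): max_ending_here = 9, max_so_far = 9

Maximum subarray: [7, -3, 5]
Maximum sum: 9

The maximum subarray is [7, -3, 5] with sum 9. This subarray runs from index 1 to index 3.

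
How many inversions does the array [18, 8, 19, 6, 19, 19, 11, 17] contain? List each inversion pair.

Finding inversions in [18, 8, 19, 6, 19, 19, 11, 17]:

(0, 1): arr[0]=18 > arr[1]=8
(0, 3): arr[0]=18 > arr[3]=6
(0, 6): arr[0]=18 > arr[6]=11
(0, 7): arr[0]=18 > arr[7]=17
(1, 3): arr[1]=8 > arr[3]=6
(2, 3): arr[2]=19 > arr[3]=6
(2, 6): arr[2]=19 > arr[6]=11
(2, 7): arr[2]=19 > arr[7]=17
(4, 6): arr[4]=19 > arr[6]=11
(4, 7): arr[4]=19 > arr[7]=17
(5, 6): arr[5]=19 > arr[6]=11
(5, 7): arr[5]=19 > arr[7]=17

Total inversions: 12

The array has 12 inversion(s): (0,1), (0,3), (0,6), (0,7), (1,3), (2,3), (2,6), (2,7), (4,6), (4,7), (5,6), (5,7). Each pair (i,j) satisfies i < j and arr[i] > arr[j].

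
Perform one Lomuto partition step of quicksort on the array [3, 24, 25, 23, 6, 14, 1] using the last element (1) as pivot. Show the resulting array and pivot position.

Lomuto partition with pivot = 1:

Initial array: [3, 24, 25, 23, 6, 14, 1]

arr[0]=3 > 1: no swap
arr[1]=24 > 1: no swap
arr[2]=25 > 1: no swap
arr[3]=23 > 1: no swap
arr[4]=6 > 1: no swap
arr[5]=14 > 1: no swap

Place pivot at position 0: [1, 24, 25, 23, 6, 14, 3]
Pivot position: 0

After partitioning with pivot 1, the array becomes [1, 24, 25, 23, 6, 14, 3]. The pivot is placed at index 0. All elements to the left of the pivot are <= 1, and all elements to the right are > 1.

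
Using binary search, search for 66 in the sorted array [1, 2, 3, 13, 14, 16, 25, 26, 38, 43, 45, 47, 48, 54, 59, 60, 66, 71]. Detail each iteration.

Binary search for 66 in [1, 2, 3, 13, 14, 16, 25, 26, 38, 43, 45, 47, 48, 54, 59, 60, 66, 71]:

lo=0, hi=17, mid=8, arr[mid]=38 -> 38 < 66, search right half
lo=9, hi=17, mid=13, arr[mid]=54 -> 54 < 66, search right half
lo=14, hi=17, mid=15, arr[mid]=60 -> 60 < 66, search right half
lo=16, hi=17, mid=16, arr[mid]=66 -> Found target at index 16!

Binary search finds 66 at index 16 after 4 comparisons. The search repeatedly halves the search space by comparing with the middle element.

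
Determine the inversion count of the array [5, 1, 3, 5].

Finding inversions in [5, 1, 3, 5]:

(0, 1): arr[0]=5 > arr[1]=1
(0, 2): arr[0]=5 > arr[2]=3

Total inversions: 2

The array has 2 inversion(s): (0,1), (0,2). Each pair (i,j) satisfies i < j and arr[i] > arr[j].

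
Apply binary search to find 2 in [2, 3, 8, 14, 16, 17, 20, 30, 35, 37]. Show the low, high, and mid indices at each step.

Binary search for 2 in [2, 3, 8, 14, 16, 17, 20, 30, 35, 37]:

lo=0, hi=9, mid=4, arr[mid]=16 -> 16 > 2, search left half
lo=0, hi=3, mid=1, arr[mid]=3 -> 3 > 2, search left half
lo=0, hi=0, mid=0, arr[mid]=2 -> Found target at index 0!

Binary search finds 2 at index 0 after 3 comparisons. The search repeatedly halves the search space by comparing with the middle element.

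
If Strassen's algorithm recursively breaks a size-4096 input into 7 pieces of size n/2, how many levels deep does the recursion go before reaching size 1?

For divide and conquer with division factor 2:

Problem sizes at each level:
Level 0: 4096
Level 1: 2048
Level 2: 1024
Level 3: 512
Level 4: 256
Level 5: 128
Level 6: 64
Level 7: 32
Level 8: 16
Level 9: 8
Level 10: 4
Level 11: 2
Level 12: 1

The root is level 0 and the size-1 base case is level 12 (the tree spans levels 0 through 12, i.e. 13 levels counting the root), so the depth is the number of divisions: log_2(4096) = 12

The recursion tree depth is log_2(4096) = 12. At each level, the problem size is divided by 2, so it takes 12 divisions to reduce to a base case of size 1. The algorithm makes 7 recursive calls at each level.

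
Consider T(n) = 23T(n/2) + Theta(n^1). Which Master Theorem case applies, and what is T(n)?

Master Theorem for T(n) = 23T(n/2) + O(n^1):

a = 23, b = 2, c = 1
log_b(a) = log_2(23) = 4.5236

Case 1: c = 1 < log_2(23) = 4.5236
T(n) = O(n^(log_2 23))

For T(n) = 23T(n/2) + O(n^1): log_2(23) = 4.5236. This is Case 1 of the Master Theorem (c < log_b(a), work dominated by leaves), giving O(n^(log_2 23)).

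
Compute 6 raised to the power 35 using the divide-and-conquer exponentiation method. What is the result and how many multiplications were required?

Computing 6^35 by squaring (build up from 6^1; each line after the first costs one multiplication):

6^1 = 6
6^2 = (6^1)^2 = 6^2 = 36
6^4 = (6^2)^2 = 36^2 = 1296
6^8 = (6^4)^2 = 1296^2 = 1679616
6^16 = (6^8)^2 = 1679616^2 = 2821109907456
6^17 = 6 * 6^16 = 6 * 2821109907456 = 16926659444736
6^34 = (6^17)^2 = 16926659444736^2 = 286511799958070431838109696
6^35 = 6 * 6^34 = 6 * 286511799958070431838109696 = 1719070799748422591028658176

Result: 1719070799748422591028658176
Multiplications needed: 7 (7 lines after 6^1)

6^35 = 1719070799748422591028658176. Using exponentiation by squaring, this requires 7 multiplications. The key idea: if the exponent is even, square the half-power; if odd, multiply by the base once.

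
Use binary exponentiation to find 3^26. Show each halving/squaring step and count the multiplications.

Computing 3^26 by squaring (build up from 3^1; each line after the first costs one multiplication):

3^1 = 3
3^2 = (3^1)^2 = 3^2 = 9
3^3 = 3 * 3^2 = 3 * 9 = 27
3^6 = (3^3)^2 = 27^2 = 729
3^12 = (3^6)^2 = 729^2 = 531441
3^13 = 3 * 3^12 = 3 * 531441 = 1594323
3^26 = (3^13)^2 = 1594323^2 = 2541865828329

Result: 2541865828329
Multiplications needed: 6 (6 lines after 3^1)

3^26 = 2541865828329. Using exponentiation by squaring, this requires 6 multiplications. The key idea: if the exponent is even, square the half-power; if odd, multiply by the base once.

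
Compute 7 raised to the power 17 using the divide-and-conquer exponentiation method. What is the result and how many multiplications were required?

Computing 7^17 by squaring (build up from 7^1; each line after the first costs one multiplication):

7^1 = 7
7^2 = (7^1)^2 = 7^2 = 49
7^4 = (7^2)^2 = 49^2 = 2401
7^8 = (7^4)^2 = 2401^2 = 5764801
7^16 = (7^8)^2 = 5764801^2 = 33232930569601
7^17 = 7 * 7^16 = 7 * 33232930569601 = 232630513987207

Result: 232630513987207
Multiplications needed: 5 (5 lines after 7^1)

7^17 = 232630513987207. Using exponentiation by squaring, this requires 5 multiplications. The key idea: if the exponent is even, square the half-power; if odd, multiply by the base once.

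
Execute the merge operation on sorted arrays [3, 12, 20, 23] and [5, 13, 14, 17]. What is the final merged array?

Merging process:

Compare 3 vs 5: take 3 from left. Merged: [3]
Compare 12 vs 5: take 5 from right. Merged: [3, 5]
Compare 12 vs 13: take 12 from left. Merged: [3, 5, 12]
Compare 20 vs 13: take 13 from right. Merged: [3, 5, 12, 13]
Compare 20 vs 14: take 14 from right. Merged: [3, 5, 12, 13, 14]
Compare 20 vs 17: take 17 from right. Merged: [3, 5, 12, 13, 14, 17]
Append remaining from left: [20, 23]. Merged: [3, 5, 12, 13, 14, 17, 20, 23]

Final merged array: [3, 5, 12, 13, 14, 17, 20, 23]
Total comparisons: 6

The merged array is [3, 5, 12, 13, 14, 17, 20, 23], requiring 6 comparisons. The merge step runs in O(n) time where n is the total number of elements.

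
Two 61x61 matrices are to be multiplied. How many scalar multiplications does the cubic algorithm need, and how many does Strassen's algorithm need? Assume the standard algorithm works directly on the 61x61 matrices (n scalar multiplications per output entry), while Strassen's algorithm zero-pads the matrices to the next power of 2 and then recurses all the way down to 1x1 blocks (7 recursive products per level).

Matrix multiplication for 61x61 matrices:

Strassen's algorithm requires power-of-2 dimensions. Pad 61x61 to 64x64 (next power of 2).

Standard algorithm: 61^3 = 226981 multiplications
Strassen's algorithm: 7^(log2(64)) = 7^6 = 117649 multiplications
Savings: 226981 - 117649 = 109332 multiplications

Standard: 226981 multiplications (61^3). Strassen: 117649 multiplications (7^6, after padding to 64x64). Strassen reduces 8 recursive multiplications to 7 at each level.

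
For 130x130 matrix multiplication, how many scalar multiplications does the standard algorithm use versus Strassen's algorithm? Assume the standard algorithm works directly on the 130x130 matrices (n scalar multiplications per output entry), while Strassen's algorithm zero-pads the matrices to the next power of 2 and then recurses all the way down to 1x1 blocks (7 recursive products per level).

Matrix multiplication for 130x130 matrices:

Strassen's algorithm requires power-of-2 dimensions. Pad 130x130 to 256x256 (next power of 2).

Standard algorithm: 130^3 = 2197000 multiplications
Strassen's algorithm: 7^(log2(256)) = 7^8 = 5764801 multiplications
Difference: 2197000 - 5764801 = -3567801 (Strassen uses MORE here due to padding overhead — for small or just-over-power-of-2 n, padding can outweigh the per-level savings)

Standard: 2197000 multiplications (130^3). Strassen: 5764801 multiplications (7^8, after padding to 256x256). Strassen reduces 8 recursive multiplications to 7 at each level.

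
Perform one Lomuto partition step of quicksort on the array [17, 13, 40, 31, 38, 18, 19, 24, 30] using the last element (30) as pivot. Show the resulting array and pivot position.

Lomuto partition with pivot = 30:

Initial array: [17, 13, 40, 31, 38, 18, 19, 24, 30]

arr[0]=17 <= 30: swap with position 0, array becomes [17, 13, 40, 31, 38, 18, 19, 24, 30]
arr[1]=13 <= 30: swap with position 1, array becomes [17, 13, 40, 31, 38, 18, 19, 24, 30]
arr[2]=40 > 30: no swap
arr[3]=31 > 30: no swap
arr[4]=38 > 30: no swap
arr[5]=18 <= 30: swap with position 2, array becomes [17, 13, 18, 31, 38, 40, 19, 24, 30]
arr[6]=19 <= 30: swap with position 3, array becomes [17, 13, 18, 19, 38, 40, 31, 24, 30]
arr[7]=24 <= 30: swap with position 4, array becomes [17, 13, 18, 19, 24, 40, 31, 38, 30]

Place pivot at position 5: [17, 13, 18, 19, 24, 30, 31, 38, 40]
Pivot position: 5

After partitioning with pivot 30, the array becomes [17, 13, 18, 19, 24, 30, 31, 38, 40]. The pivot is placed at index 5. All elements to the left of the pivot are <= 30, and all elements to the right are > 30.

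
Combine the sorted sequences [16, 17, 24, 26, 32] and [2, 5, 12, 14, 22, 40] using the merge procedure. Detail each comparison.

Merging process:

Compare 16 vs 2: take 2 from right. Merged: [2]
Compare 16 vs 5: take 5 from right. Merged: [2, 5]
Compare 16 vs 12: take 12 from right. Merged: [2, 5, 12]
Compare 16 vs 14: take 14 from right. Merged: [2, 5, 12, 14]
Compare 16 vs 22: take 16 from left. Merged: [2, 5, 12, 14, 16]
Compare 17 vs 22: take 17 from left. Merged: [2, 5, 12, 14, 16, 17]
Compare 24 vs 22: take 22 from right. Merged: [2, 5, 12, 14, 16, 17, 22]
Compare 24 vs 40: take 24 from left. Merged: [2, 5, 12, 14, 16, 17, 22, 24]
Compare 26 vs 40: take 26 from left. Merged: [2, 5, 12, 14, 16, 17, 22, 24, 26]
Compare 32 vs 40: take 32 from left. Merged: [2, 5, 12, 14, 16, 17, 22, 24, 26, 32]
Append remaining from right: [40]. Merged: [2, 5, 12, 14, 16, 17, 22, 24, 26, 32, 40]

Final merged array: [2, 5, 12, 14, 16, 17, 22, 24, 26, 32, 40]
Total comparisons: 10

The merged array is [2, 5, 12, 14, 16, 17, 22, 24, 26, 32, 40], requiring 10 comparisons. The merge step runs in O(n) time where n is the total number of elements.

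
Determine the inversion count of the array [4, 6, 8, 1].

Finding inversions in [4, 6, 8, 1]:

(0, 3): arr[0]=4 > arr[3]=1
(1, 3): arr[1]=6 > arr[3]=1
(2, 3): arr[2]=8 > arr[3]=1

Total inversions: 3

The array has 3 inversion(s): (0,3), (1,3), (2,3). Each pair (i,j) satisfies i < j and arr[i] > arr[j].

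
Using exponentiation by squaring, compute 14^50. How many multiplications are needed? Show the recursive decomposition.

Computing 14^50 by squaring (build up from 14^1; each line after the first costs one multiplication):

14^1 = 14
14^2 = (14^1)^2 = 14^2 = 196
14^3 = 14 * 14^2 = 14 * 196 = 2744
14^6 = (14^3)^2 = 2744^2 = 7529536
14^12 = (14^6)^2 = 7529536^2 = 56693912375296
14^24 = (14^12)^2 = 56693912375296^2 = 3214199700417740936751087616
14^25 = 14 * 14^24 = 14 * 3214199700417740936751087616 = 44998795805848373114515226624
14^50 = (14^25)^2 = 44998795805848373114515226624^2 = 2024891623976437135118764865774783290467102632746078437376

Result: 2024891623976437135118764865774783290467102632746078437376
Multiplications needed: 7 (7 lines after 14^1)

14^50 = 2024891623976437135118764865774783290467102632746078437376. Using exponentiation by squaring, this requires 7 multiplications. The key idea: if the exponent is even, square the half-power; if odd, multiply by the base once.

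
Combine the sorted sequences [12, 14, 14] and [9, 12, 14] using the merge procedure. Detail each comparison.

Merging process:

Compare 12 vs 9: take 9 from right. Merged: [9]
Compare 12 vs 12: take 12 from left. Merged: [9, 12]
Compare 14 vs 12: take 12 from right. Merged: [9, 12, 12]
Compare 14 vs 14: take 14 from left. Merged: [9, 12, 12, 14]
Compare 14 vs 14: take 14 from left. Merged: [9, 12, 12, 14, 14]
Append remaining from right: [14]. Merged: [9, 12, 12, 14, 14, 14]

Final merged array: [9, 12, 12, 14, 14, 14]
Total comparisons: 5

The merged array is [9, 12, 12, 14, 14, 14], requiring 5 comparisons. The merge step runs in O(n) time where n is the total number of elements.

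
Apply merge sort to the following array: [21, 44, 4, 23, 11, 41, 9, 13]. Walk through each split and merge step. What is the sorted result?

Merge sort trace:

Split: [21, 44, 4, 23, 11, 41, 9, 13] -> [21, 44, 4, 23] and [11, 41, 9, 13]
  Split: [21, 44, 4, 23] -> [21, 44] and [4, 23]
    Split: [21, 44] -> [21] and [44]
    Merge: [21] + [44] -> [21, 44]
    Split: [4, 23] -> [4] and [23]
    Merge: [4] + [23] -> [4, 23]
  Merge: [21, 44] + [4, 23] -> [4, 21, 23, 44]
  Split: [11, 41, 9, 13] -> [11, 41] and [9, 13]
    Split: [11, 41] -> [11] and [41]
    Merge: [11] + [41] -> [11, 41]
    Split: [9, 13] -> [9] and [13]
    Merge: [9] + [13] -> [9, 13]
  Merge: [11, 41] + [9, 13] -> [9, 11, 13, 41]
Merge: [4, 21, 23, 44] + [9, 11, 13, 41] -> [4, 9, 11, 13, 21, 23, 41, 44]

Final sorted array: [4, 9, 11, 13, 21, 23, 41, 44]

The merge sort proceeds by recursively splitting the array and merging sorted halves.
After all merges, the sorted array is [4, 9, 11, 13, 21, 23, 41, 44].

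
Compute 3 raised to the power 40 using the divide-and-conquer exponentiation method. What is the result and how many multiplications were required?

Computing 3^40 by squaring (build up from 3^1; each line after the first costs one multiplication):

3^1 = 3
3^2 = (3^1)^2 = 3^2 = 9
3^4 = (3^2)^2 = 9^2 = 81
3^5 = 3 * 3^4 = 3 * 81 = 243
3^10 = (3^5)^2 = 243^2 = 59049
3^20 = (3^10)^2 = 59049^2 = 3486784401
3^40 = (3^20)^2 = 3486784401^2 = 12157665459056928801

Result: 12157665459056928801
Multiplications needed: 6 (6 lines after 3^1)

3^40 = 12157665459056928801. Using exponentiation by squaring, this requires 6 multiplications. The key idea: if the exponent is even, square the half-power; if odd, multiply by the base once.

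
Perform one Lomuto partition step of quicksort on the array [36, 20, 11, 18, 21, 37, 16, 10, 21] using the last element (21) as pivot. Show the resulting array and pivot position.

Lomuto partition with pivot = 21:

Initial array: [36, 20, 11, 18, 21, 37, 16, 10, 21]

arr[0]=36 > 21: no swap
arr[1]=20 <= 21: swap with position 0, array becomes [20, 36, 11, 18, 21, 37, 16, 10, 21]
arr[2]=11 <= 21: swap with position 1, array becomes [20, 11, 36, 18, 21, 37, 16, 10, 21]
arr[3]=18 <= 21: swap with position 2, array becomes [20, 11, 18, 36, 21, 37, 16, 10, 21]
arr[4]=21 <= 21: swap with position 3, array becomes [20, 11, 18, 21, 36, 37, 16, 10, 21]
arr[5]=37 > 21: no swap
arr[6]=16 <= 21: swap with position 4, array becomes [20, 11, 18, 21, 16, 37, 36, 10, 21]
arr[7]=10 <= 21: swap with position 5, array becomes [20, 11, 18, 21, 16, 10, 36, 37, 21]

Place pivot at position 6: [20, 11, 18, 21, 16, 10, 21, 37, 36]
Pivot position: 6

After partitioning with pivot 21, the array becomes [20, 11, 18, 21, 16, 10, 21, 37, 36]. The pivot is placed at index 6. All elements to the left of the pivot are <= 21, and all elements to the right are > 21.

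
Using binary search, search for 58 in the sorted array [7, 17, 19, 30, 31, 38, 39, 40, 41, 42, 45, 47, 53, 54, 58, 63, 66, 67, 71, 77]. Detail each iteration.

Binary search for 58 in [7, 17, 19, 30, 31, 38, 39, 40, 41, 42, 45, 47, 53, 54, 58, 63, 66, 67, 71, 77]:

lo=0, hi=19, mid=9, arr[mid]=42 -> 42 < 58, search right half
lo=10, hi=19, mid=14, arr[mid]=58 -> Found target at index 14!

Binary search finds 58 at index 14 after 2 comparisons. The search repeatedly halves the search space by comparing with the middle element.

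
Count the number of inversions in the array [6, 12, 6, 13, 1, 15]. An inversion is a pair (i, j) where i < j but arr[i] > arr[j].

Finding inversions in [6, 12, 6, 13, 1, 15]:

(0, 4): arr[0]=6 > arr[4]=1
(1, 2): arr[1]=12 > arr[2]=6
(1, 4): arr[1]=12 > arr[4]=1
(2, 4): arr[2]=6 > arr[4]=1
(3, 4): arr[3]=13 > arr[4]=1

Total inversions: 5

The array has 5 inversion(s): (0,4), (1,2), (1,4), (2,4), (3,4). Each pair (i,j) satisfies i < j and arr[i] > arr[j].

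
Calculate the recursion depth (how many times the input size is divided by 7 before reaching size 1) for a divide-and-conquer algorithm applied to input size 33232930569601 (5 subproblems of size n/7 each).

For divide and conquer with division factor 7:

Problem sizes at each level:
Level 0: 33232930569601
Level 1: 4747561509943
Level 2: 678223072849
Level 3: 96889010407
Level 4: 13841287201
Level 5: 1977326743
Level 6: 282475249
Level 7: 40353607
Level 8: 5764801
Level 9: 823543
Level 10: 117649
Level 11: 16807
Level 12: 2401
Level 13: 343
Level 14: 49
Level 15: 7
Level 16: 1

The root is level 0 and the size-1 base case is level 16 (the tree spans levels 0 through 16, i.e. 17 levels counting the root), so the depth is the number of divisions: log_7(33232930569601) = 16

The recursion tree depth is log_7(33232930569601) = 16. At each level, the problem size is divided by 7, so it takes 16 divisions to reduce to a base case of size 1. The algorithm makes 5 recursive calls at each level.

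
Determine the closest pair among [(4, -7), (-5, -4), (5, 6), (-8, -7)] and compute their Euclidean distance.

Computing all pairwise distances among 4 points:

d((4, -7), (-5, -4)) = 9.4868
d((4, -7), (5, 6)) = 13.0384
d((4, -7), (-8, -7)) = 12.0
d((-5, -4), (5, 6)) = 14.1421
d((-5, -4), (-8, -7)) = 4.2426 <-- minimum
d((5, 6), (-8, -7)) = 18.3848

Closest pair: (-5, -4) and (-8, -7) with distance 4.2426

The closest pair is (-5, -4) and (-8, -7) with Euclidean distance 4.2426. For 4 points, brute-force pairwise comparison is shown above. For large n, the divide-and-conquer algorithm (sort by x, recurse on halves, check the dividing strip) achieves O(n log n).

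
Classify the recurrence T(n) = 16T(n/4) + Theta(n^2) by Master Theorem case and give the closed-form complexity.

Master Theorem for T(n) = 16T(n/4) + O(n^2):

a = 16, b = 4, c = 2
log_b(a) = log_4(16) = 2.0000

Case 2: c = 2 = log_4(16) = 2.0000
T(n) = O(n^2 log n) = O(n^2 log n)

For T(n) = 16T(n/4) + O(n^2): log_4(16) = 2.0000. This is Case 2 of the Master Theorem (c = log_b(a), equal work at all levels), giving O(n^2 log n).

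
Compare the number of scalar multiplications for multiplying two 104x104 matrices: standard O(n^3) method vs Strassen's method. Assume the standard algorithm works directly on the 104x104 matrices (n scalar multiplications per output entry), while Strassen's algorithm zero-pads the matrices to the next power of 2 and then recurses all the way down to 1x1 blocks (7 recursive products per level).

Matrix multiplication for 104x104 matrices:

Strassen's algorithm requires power-of-2 dimensions. Pad 104x104 to 128x128 (next power of 2).

Standard algorithm: 104^3 = 1124864 multiplications
Strassen's algorithm: 7^(log2(128)) = 7^7 = 823543 multiplications
Savings: 1124864 - 823543 = 301321 multiplications

Standard: 1124864 multiplications (104^3). Strassen: 823543 multiplications (7^7, after padding to 128x128). Strassen reduces 8 recursive multiplications to 7 at each level.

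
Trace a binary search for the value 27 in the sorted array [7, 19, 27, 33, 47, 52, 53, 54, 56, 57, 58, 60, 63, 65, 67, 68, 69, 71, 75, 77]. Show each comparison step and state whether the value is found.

Binary search for 27 in [7, 19, 27, 33, 47, 52, 53, 54, 56, 57, 58, 60, 63, 65, 67, 68, 69, 71, 75, 77]:

lo=0, hi=19, mid=9, arr[mid]=57 -> 57 > 27, search left half
lo=0, hi=8, mid=4, arr[mid]=47 -> 47 > 27, search left half
lo=0, hi=3, mid=1, arr[mid]=19 -> 19 < 27, search right half
lo=2, hi=3, mid=2, arr[mid]=27 -> Found target at index 2!

Binary search finds 27 at index 2 after 4 comparisons. The search repeatedly halves the search space by comparing with the middle element.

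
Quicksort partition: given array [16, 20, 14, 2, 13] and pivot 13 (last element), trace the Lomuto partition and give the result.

Lomuto partition with pivot = 13:

Initial array: [16, 20, 14, 2, 13]

arr[0]=16 > 13: no swap
arr[1]=20 > 13: no swap
arr[2]=14 > 13: no swap
arr[3]=2 <= 13: swap with position 0, array becomes [2, 20, 14, 16, 13]

Place pivot at position 1: [2, 13, 14, 16, 20]
Pivot position: 1

After partitioning with pivot 13, the array becomes [2, 13, 14, 16, 20]. The pivot is placed at index 1. All elements to the left of the pivot are <= 13, and all elements to the right are > 13.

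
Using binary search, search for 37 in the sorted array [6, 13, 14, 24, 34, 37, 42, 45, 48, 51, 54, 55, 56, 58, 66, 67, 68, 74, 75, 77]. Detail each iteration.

Binary search for 37 in [6, 13, 14, 24, 34, 37, 42, 45, 48, 51, 54, 55, 56, 58, 66, 67, 68, 74, 75, 77]:

lo=0, hi=19, mid=9, arr[mid]=51 -> 51 > 37, search left half
lo=0, hi=8, mid=4, arr[mid]=34 -> 34 < 37, search right half
lo=5, hi=8, mid=6, arr[mid]=42 -> 42 > 37, search left half
lo=5, hi=5, mid=5, arr[mid]=37 -> Found target at index 5!

Binary search finds 37 at index 5 after 4 comparisons. The search repeatedly halves the search space by comparing with the middle element.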